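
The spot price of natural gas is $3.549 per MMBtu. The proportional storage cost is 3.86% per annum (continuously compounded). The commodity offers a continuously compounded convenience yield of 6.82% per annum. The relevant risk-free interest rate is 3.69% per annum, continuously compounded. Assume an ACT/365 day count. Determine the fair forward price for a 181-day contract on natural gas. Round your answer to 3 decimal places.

$3.562 per MMBtu

Net carry = r + u − y = 0.0369 + 0.0386 − 0.0682 = 0.0073
F = S·e^((r+u−y)T) = 3.549 · e^(0.0073 × 181/365) = 3.549 · e^0.003620
= 3.549 × 1.003627 = $3.562 per MMBtu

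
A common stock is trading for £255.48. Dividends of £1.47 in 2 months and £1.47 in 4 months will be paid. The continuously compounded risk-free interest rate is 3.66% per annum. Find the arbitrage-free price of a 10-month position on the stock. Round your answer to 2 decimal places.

PV(dividends) I = 1.47·e^(−0.0366·2/12) + 1.47·e^(−0.0366·4/12)
I = 1.4611 + 1.4522 = 2.9133
F = (S − I)·e^(rT) = (255.48 − 2.9133) · e^(0.0366·10/12)
= 252.5667 · e^0.030500 = 252.5667 × 1.030970 = £260.39

£260.39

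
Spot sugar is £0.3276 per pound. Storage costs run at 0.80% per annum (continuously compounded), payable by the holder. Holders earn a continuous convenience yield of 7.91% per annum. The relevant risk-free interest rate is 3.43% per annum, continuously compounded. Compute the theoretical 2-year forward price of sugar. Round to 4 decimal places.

£0.3044 per pound

Net carry = r + u − y = 0.0343 + 0.0080 − 0.0791 = -0.0368
F = S·e^((r+u−y)T) = 0.3276 · e^(-0.0368 × 2) = 0.3276 · e^-0.073600
= 0.3276 × 0.929043 = £0.3044 per pound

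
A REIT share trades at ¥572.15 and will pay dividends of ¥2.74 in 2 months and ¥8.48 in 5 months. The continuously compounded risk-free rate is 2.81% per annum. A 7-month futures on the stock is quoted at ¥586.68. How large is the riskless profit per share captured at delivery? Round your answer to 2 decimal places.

¥16.37 per share

PV(dividends) I = 2.74·e^(−0.0281·2/12) + 8.48·e^(−0.0281·5/12) = 11.1085
Fair futures F* = (S − I)·e^(rT) = (572.15 − 11.1085)·e^0.016392 = 561.0415 × 1.016527 = 570.3138
Market ¥586.68 > fair 570.3138: forward overpriced → cash-and-carry (borrow at r, buy the stock and collect the dividends, short the forward).
Profit at T = |F_mkt − F*| = |586.68 − 570.3138| = ¥16.37 per share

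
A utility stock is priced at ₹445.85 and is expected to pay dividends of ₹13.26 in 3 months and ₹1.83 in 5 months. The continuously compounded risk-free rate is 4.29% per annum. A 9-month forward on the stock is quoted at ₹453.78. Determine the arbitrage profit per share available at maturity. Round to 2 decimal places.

PV(dividends) I = 13.26·e^(−0.0429·3/12) + 1.83·e^(−0.0429·5/12) = 14.9161
Fair forward F* = (S − I)·e^(rT) = (445.85 − 14.9161)·e^0.032175 = 430.9339 × 1.032698 = 445.0246
Market ₹453.78 > fair 445.0246: forward overpriced → cash-and-carry (borrow at r, buy the stock and collect the dividends, short the forward).
Profit at T = |F_mkt − F*| = |453.78 − 445.0246| = ₹8.76 per share

₹8.76 per share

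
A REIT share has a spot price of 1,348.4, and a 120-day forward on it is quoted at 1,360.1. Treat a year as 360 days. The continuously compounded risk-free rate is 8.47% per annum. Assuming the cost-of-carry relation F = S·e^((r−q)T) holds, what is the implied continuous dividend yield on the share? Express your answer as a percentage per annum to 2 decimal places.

From F = S·e^((r−q)T): (r − q) = ln(F/S)/T
ln(1360.1/1348.4) = ln(1.008677) = 0.008640
(r − q) = 0.008640 / (120/360) = 0.025920
q = r − ln(F/S)/T = 0.0847 − 0.025920 = 0.058780
q = 5.88%

5.88%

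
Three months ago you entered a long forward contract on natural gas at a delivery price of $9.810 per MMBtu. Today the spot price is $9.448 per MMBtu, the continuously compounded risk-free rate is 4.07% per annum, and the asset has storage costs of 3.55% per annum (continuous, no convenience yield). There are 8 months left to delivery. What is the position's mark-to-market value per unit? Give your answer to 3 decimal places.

Current fair forward for the remaining 8 months: F = S·e^((r + u)·T), (r + u) = 0.0407 + 0.0355 = 0.0762
F = 9.448 · e^(0.0762 × 8/12) = 9.448 × 1.052112 = 9.9404
Value of long forward = (F − K)·e^(−rT) = (9.9404 − 9.810) · e^(−0.0407·8/12)
= 0.1304 × 0.973231 = 0.127

$0.127 per MMBtu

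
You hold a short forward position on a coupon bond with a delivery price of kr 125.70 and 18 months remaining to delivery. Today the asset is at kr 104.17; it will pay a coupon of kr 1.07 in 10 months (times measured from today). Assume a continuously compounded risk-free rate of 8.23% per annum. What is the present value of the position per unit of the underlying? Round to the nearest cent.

kr 7.93

PV(remaining coupons) I = 1.07·e^(−0.0823·10/12) = 0.9991
Current forward F = (S − I)·e^(rT) = (104.17 − 0.9991)·e^(0.0823·18/12) = 103.1709 × 1.131393 = 116.7268
Value (long) = (F − K)·e^(−rT) = (116.7268 − 125.70) × 0.883866 = -7.9311
Short position value = −(long value) = kr 7.93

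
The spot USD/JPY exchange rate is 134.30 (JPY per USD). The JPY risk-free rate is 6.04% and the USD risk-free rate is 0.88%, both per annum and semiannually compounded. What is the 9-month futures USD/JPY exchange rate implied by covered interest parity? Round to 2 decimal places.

139.51

By covered interest parity, F = S · (1+r_JPY/2)^(2T) / (1+r_USD/2)^(2T)
= 134.30 × 1.045640 / 1.006607 = 134.30 × 1.038777
F = 139.51 JPY per USD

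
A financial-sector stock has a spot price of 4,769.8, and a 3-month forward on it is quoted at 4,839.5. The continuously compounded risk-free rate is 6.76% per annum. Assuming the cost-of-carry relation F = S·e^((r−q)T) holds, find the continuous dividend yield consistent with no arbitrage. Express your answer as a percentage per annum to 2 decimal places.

0.96%

From F = S·e^((r−q)T): (r − q) = ln(F/S)/T
ln(4839.5/4769.8) = ln(1.014613) = 0.014507
(r − q) = 0.014507 / (3/12) = 0.058028
q = r − ln(F/S)/T = 0.0676 − 0.058028 = 0.009572
q = 0.96%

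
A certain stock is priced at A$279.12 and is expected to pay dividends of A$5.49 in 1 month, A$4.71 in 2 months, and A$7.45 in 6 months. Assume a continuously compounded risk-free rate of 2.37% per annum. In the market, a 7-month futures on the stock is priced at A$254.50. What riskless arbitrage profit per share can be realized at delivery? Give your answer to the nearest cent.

PV(dividends) I = 5.49·e^(−0.0237·1/12) + 4.71·e^(−0.0237·2/12) + 7.45·e^(−0.0237·6/12) = 17.5328
Fair futures F* = (S − I)·e^(rT) = (279.12 − 17.5328)·e^0.013825 = 261.5872 × 1.013921 = 265.2288
Market A$254.50 < fair 265.2288: forward underpriced → reverse cash-and-carry (short the stock, invest proceeds at r, pay the dividends, go long the forward).
Profit at T = |F_mkt − F*| = |254.50 − 265.2288| = A$10.73 per share

A$10.73 per share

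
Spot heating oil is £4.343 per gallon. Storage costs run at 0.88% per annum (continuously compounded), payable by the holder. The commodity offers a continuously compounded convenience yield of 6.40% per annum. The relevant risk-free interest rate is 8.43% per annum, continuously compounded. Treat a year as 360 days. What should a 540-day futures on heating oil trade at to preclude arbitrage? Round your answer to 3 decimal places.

£4.537 per gallon

Net carry = r + u − y = 0.0843 + 0.0088 − 0.0640 = 0.0291
F = S·e^((r+u−y)T) = 4.343 · e^(0.0291 × 540/360) = 4.343 · e^0.043650
= 4.343 × 1.044617 = £4.537 per gallon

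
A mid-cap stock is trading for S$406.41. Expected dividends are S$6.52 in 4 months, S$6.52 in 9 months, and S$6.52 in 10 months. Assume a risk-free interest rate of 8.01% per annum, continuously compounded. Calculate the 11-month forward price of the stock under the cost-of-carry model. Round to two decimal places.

S$417.37

PV(dividends) I = 6.52·e^(−0.0801·4/12) + 6.52·e^(−0.0801·9/12) + 6.52·e^(−0.0801·10/12)
I = 6.3482 + 6.1398 + 6.0990 = 18.5870
F = (S − I)·e^(rT) = (406.41 − 18.5870) · e^(0.0801·11/12)
= 387.8230 · e^0.073425 = 387.8230 × 1.076188 = S$417.37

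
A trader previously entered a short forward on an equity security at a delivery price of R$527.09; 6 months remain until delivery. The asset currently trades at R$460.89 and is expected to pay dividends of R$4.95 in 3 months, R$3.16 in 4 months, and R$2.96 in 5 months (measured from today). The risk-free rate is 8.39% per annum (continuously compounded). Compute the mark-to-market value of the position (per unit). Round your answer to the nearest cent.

R$55.32

PV(remaining dividends) I = 4.95·e^(−0.0839·3/12) + 3.16·e^(−0.0839·4/12) + 2.96·e^(−0.0839·5/12) = 10.7784
Current forward F = (S − I)·e^(rT) = (460.89 − 10.7784)·e^(0.0839·6/12) = 450.1116 × 1.042842 = 469.3953
Value (long) = (F − K)·e^(−rT) = (469.3953 − 527.09) × 0.958918 = -55.3245
Short position value = −(long value) = R$55.32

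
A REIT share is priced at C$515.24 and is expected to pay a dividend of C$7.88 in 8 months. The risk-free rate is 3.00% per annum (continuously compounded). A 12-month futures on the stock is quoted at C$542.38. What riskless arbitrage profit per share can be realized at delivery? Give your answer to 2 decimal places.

C$19.41 per share

PV(dividends) I = 7.88·e^(−0.0300·8/12) = 7.7240
Fair futures F* = (S − I)·e^(rT) = (515.24 − 7.7240)·e^0.030000 = 507.5160 × 1.030455 = 522.9724
Market C$542.38 > fair 522.9724: forward overpriced → cash-and-carry (borrow at r, buy the stock and collect the dividends, short the forward).
Profit at T = |F_mkt − F*| = |542.38 − 522.9724| = C$19.41 per share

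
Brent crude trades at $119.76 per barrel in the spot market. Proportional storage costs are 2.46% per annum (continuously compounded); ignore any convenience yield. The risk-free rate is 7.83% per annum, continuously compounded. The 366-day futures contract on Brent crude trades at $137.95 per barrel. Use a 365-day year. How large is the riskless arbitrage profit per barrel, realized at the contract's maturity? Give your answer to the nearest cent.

$5.17 per barrel

Fair futures: F* = S·e^(carry·T), with carry = (r + u) = 0.0783 + 0.0246 = 0.1029
F* = 119.76 · e^(0.1029 × 366/365) = 119.76 · e^0.103182 = 119.76 × 1.108693 = $132.7771
Market $137.95 > fair $132.7771: forward overpriced → cash-and-carry (buy spot, short the forward).
At maturity, profit = |F_mkt − F*| = |137.95 − 132.7771| = $5.17 per barrel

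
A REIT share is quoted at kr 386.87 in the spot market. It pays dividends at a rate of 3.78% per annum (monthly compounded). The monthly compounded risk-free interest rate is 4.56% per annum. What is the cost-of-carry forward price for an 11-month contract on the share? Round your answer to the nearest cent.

F = S · (1+r/12)^(12T) / (1+q/12)^(12T)
= 386.87 × 1.042603 / 1.035201 = 386.87 × 1.007150
F = kr 389.64

kr 389.64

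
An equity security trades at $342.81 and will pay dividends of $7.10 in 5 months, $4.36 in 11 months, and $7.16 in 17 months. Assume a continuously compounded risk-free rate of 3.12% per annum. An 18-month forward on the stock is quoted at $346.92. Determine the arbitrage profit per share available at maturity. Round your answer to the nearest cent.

PV(dividends) I = 7.10·e^(−0.0312·5/12) + 4.36·e^(−0.0312·11/12) + 7.16·e^(−0.0312·17/12) = 18.0958
Fair forward F* = (S − I)·e^(rT) = (342.81 − 18.0958)·e^0.046800 = 324.7142 × 1.047912 = 340.2719
Market $346.92 > fair 340.2719: forward overpriced → cash-and-carry (borrow at r, buy the stock and collect the dividends, short the forward).
Profit at T = |F_mkt − F*| = |346.92 − 340.2719| = $6.65 per share

$6.65 per share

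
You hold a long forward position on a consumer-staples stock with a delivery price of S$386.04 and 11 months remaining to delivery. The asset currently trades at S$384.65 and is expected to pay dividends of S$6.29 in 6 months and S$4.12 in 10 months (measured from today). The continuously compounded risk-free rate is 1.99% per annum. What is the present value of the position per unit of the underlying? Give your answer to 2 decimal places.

-S$4.69

PV(remaining dividends) I = 6.29·e^(−0.0199·6/12) + 4.12·e^(−0.0199·10/12) = 10.2800
Current forward F = (S − I)·e^(rT) = (384.65 − 10.2800)·e^(0.0199·11/12) = 374.3700 × 1.018409 = 381.2618
Value (long) = (F − K)·e^(−rT) = (381.2618 − 386.04) × 0.981924 = -4.6918
Value = -S$4.69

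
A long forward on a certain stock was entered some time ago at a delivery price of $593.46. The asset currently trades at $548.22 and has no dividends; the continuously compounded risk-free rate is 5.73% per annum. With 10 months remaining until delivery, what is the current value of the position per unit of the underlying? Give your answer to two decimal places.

-$17.57

Current fair forward for the remaining 10 months: F = S·e^(r·T), r = 0.0573
F = 548.22 · e^(0.0573 × 10/12) = 548.22 × 1.048908 = 575.0323
Value of long forward = (F − K)·e^(−rT) = (575.0323 − 593.46) · e^(−0.0573·10/12)
= -18.4277 × 0.953372 = -17.57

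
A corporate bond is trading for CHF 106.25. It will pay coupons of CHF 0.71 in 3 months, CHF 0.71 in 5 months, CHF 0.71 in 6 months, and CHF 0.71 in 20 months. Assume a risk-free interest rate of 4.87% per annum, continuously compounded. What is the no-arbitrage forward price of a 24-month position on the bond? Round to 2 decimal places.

CHF 114.09

PV(coupons) I = 0.71·e^(−0.0487·3/12) + 0.71·e^(−0.0487·5/12) + 0.71·e^(−0.0487·6/12) + 0.71·e^(−0.0487·20/12)
I = 0.7014 + 0.6957 + 0.6929 + 0.6546 = 2.7446
F = (S − I)·e^(rT) = (106.25 − 2.7446) · e^(0.0487·24/12)
= 103.5054 · e^0.097400 = 103.5054 × 1.102301 = CHF 114.09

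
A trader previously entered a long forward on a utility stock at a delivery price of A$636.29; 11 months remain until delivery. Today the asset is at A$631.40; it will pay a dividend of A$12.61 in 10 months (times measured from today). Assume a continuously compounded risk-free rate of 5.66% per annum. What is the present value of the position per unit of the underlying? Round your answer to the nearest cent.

PV(remaining dividends) I = 12.61·e^(−0.0566·10/12) = 12.0290
Current forward F = (S − I)·e^(rT) = (631.40 − 12.0290)·e^(0.0566·11/12) = 619.3710 × 1.053253 = 652.3544
Value (long) = (F − K)·e^(−rT) = (652.3544 − 636.29) × 0.949440 = 15.2522
Value = A$15.25

A$15.25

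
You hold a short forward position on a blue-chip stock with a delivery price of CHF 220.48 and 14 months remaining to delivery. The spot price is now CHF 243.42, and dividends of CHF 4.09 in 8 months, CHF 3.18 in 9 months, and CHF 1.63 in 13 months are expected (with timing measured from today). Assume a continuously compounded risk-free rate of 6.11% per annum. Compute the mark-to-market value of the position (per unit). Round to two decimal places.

PV(remaining dividends) I = 4.09·e^(−0.0611·8/12) + 3.18·e^(−0.0611·9/12) + 1.63·e^(−0.0611·13/12) = 8.4899
Current forward F = (S − I)·e^(rT) = (243.42 − 8.4899)·e^(0.0611·14/12) = 234.9301 × 1.073885 = 252.2879
Value (long) = (F − K)·e^(−rT) = (252.2879 − 220.48) × 0.931198 = 29.6195
Short position value = −(long value) = -CHF 29.62

-CHF 29.62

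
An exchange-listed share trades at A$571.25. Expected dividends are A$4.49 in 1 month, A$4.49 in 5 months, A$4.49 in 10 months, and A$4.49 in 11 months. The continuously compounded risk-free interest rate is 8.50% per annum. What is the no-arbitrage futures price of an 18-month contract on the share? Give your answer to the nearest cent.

A$629.47

PV(dividends) I = 4.49·e^(−0.0850·1/12) + 4.49·e^(−0.0850·5/12) + 4.49·e^(−0.0850·10/12) + 4.49·e^(−0.0850·11/12)
I = 4.4583 + 4.3338 + 4.1830 + 4.1534 = 17.1285
F = (S − I)·e^(rT) = (571.25 − 17.1285) · e^(0.0850·18/12)
= 554.1215 · e^0.127500 = 554.1215 × 1.135985 = A$629.47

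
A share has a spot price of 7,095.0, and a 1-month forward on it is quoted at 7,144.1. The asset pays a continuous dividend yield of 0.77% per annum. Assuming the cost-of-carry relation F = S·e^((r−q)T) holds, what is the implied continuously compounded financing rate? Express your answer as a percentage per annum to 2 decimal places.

From F = S·e^((r−q)T): (r − q) = ln(F/S)/T
ln(7144.1/7095.0) = ln(1.006920) = 0.006896
(r − q) = 0.006896 / (1/12) = 0.082752
r = ln(F/S)/T + q = 0.082752 + 0.0077 = 0.090452
r = 9.05%

9.05%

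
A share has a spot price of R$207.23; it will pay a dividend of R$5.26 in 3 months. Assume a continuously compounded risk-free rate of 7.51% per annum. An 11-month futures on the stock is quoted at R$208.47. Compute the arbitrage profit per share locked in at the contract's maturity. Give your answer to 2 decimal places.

R$8.00 per share

PV(dividends) I = 5.26·e^(−0.0751·3/12) = 5.1622
Fair futures F* = (S − I)·e^(rT) = (207.23 − 5.1622)·e^0.068842 = 202.0678 × 1.071267 = 216.4686
Market R$208.47 < fair 216.4686: forward underpriced → reverse cash-and-carry (short the stock, invest proceeds at r, pay the dividends, go long the forward).
Profit at T = |F_mkt − F*| = |208.47 − 216.4686| = R$8.00 per share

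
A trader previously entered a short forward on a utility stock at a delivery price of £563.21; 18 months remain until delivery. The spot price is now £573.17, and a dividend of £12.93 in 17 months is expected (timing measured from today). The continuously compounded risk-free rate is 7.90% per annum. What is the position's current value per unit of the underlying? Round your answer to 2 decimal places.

PV(remaining dividends) I = 12.93·e^(−0.0790·17/12) = 11.5610
Current forward F = (S − I)·e^(rT) = (573.17 − 11.5610)·e^(0.0790·18/12) = 561.6090 × 1.125807 = 632.2633
Value (long) = (F − K)·e^(−rT) = (632.2633 − 563.21) × 0.888252 = 61.3367
Short position value = −(long value) = -£61.34

-£61.34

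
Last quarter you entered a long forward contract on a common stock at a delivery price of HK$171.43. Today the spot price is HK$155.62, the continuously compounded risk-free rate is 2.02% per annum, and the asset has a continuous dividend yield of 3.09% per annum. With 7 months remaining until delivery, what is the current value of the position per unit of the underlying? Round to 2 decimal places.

Current fair forward for the remaining 7 months: F = S·e^((r − q)·T), (r − q) = 0.0202 − 0.0309 = -0.0107
F = 155.62 · e^(-0.0107 × 7/12) = 155.62 × 0.993778 = 154.6517
Value of long forward = (F − K)·e^(−rT) = (154.6517 − 171.43) · e^(−0.0202·7/12)
= -16.7783 × 0.988286 = -16.58

-HK$16.58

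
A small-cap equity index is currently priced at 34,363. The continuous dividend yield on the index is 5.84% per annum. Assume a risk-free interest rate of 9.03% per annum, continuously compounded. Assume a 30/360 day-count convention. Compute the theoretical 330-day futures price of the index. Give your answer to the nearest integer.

35,383

F = S·e^((r − q)T) = 34363 · e^((0.0903 − 0.0584) × 330/360)
= 34363 · e^0.029242 = 34363 × 1.029674
F = 35,383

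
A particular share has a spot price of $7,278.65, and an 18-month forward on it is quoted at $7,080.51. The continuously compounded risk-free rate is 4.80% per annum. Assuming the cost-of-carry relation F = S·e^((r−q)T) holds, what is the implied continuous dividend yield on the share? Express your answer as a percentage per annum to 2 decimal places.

6.64%

From F = S·e^((r−q)T): (r − q) = ln(F/S)/T
ln(7080.51/7278.65) = ln(0.972778) = -0.027599
(r − q) = -0.027599 / (18/12) = -0.018399
q = r − ln(F/S)/T = 0.0480 + 0.018399 = 0.066399
q = 6.64%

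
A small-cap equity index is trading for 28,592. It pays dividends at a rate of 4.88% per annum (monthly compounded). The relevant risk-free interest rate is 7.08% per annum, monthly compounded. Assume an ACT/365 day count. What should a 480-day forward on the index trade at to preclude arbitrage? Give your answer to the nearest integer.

29,427

F = S · (1+r/12)^(12T) / (1+q/12)^(12T)
= 28592 × 1.097279 / 1.066141 = 28592 × 1.029206
F = 29,427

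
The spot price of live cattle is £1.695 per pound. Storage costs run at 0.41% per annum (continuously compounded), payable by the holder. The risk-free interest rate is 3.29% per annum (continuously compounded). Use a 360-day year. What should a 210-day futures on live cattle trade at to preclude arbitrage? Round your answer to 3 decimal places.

Net carry = r + u − y = 0.0329 + 0.0041 − 0.0000 = 0.0370
F = S·e^((r+u−y)T) = 1.695 · e^(0.0370 × 210/360) = 1.695 · e^0.021583
= 1.695 × 1.021818 = £1.732 per pound

£1.732 per pound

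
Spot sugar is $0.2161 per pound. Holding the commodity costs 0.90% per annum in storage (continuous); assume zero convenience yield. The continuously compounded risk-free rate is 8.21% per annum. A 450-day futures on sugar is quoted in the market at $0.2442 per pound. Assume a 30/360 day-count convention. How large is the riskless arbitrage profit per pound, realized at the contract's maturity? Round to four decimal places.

$0.0020 per pound

Fair futures: F* = S·e^(carry·T), with carry = (r + u) = 0.0821 + 0.0090 = 0.0911
F* = 0.2161 · e^(0.0911 × 450/360) = 0.2161 · e^0.113875 = 0.2161 × 1.120612 = $0.2422
Market $0.2442 > fair $0.2422: forward overpriced → cash-and-carry (buy spot, short the forward).
At maturity, profit = |F_mkt − F*| = |0.2442 − 0.2422| = $0.0020 per pound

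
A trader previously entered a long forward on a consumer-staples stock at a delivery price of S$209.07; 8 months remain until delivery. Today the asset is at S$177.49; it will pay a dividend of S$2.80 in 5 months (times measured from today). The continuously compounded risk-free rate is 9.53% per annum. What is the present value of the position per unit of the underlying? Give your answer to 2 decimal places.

-S$21.40

PV(remaining dividends) I = 2.80·e^(−0.0953·5/12) = 2.6910
Current forward F = (S − I)·e^(rT) = (177.49 − 2.6910)·e^(0.0953·8/12) = 174.7990 × 1.065595 = 186.2649
Value (long) = (F − K)·e^(−rT) = (186.2649 − 209.07) × 0.938443 = -21.4013
Value = -S$21.40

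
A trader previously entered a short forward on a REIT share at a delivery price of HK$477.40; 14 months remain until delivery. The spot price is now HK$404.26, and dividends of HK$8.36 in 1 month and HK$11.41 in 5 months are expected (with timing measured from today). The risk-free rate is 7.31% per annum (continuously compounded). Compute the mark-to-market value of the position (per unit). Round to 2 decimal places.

PV(remaining dividends) I = 8.36·e^(−0.0731·1/12) + 11.41·e^(−0.0731·5/12) = 19.3769
Current forward F = (S − I)·e^(rT) = (404.26 − 19.3769)·e^(0.0731·14/12) = 384.8831 × 1.089026 = 419.1477
Value (long) = (F − K)·e^(−rT) = (419.1477 − 477.40) × 0.918252 = -53.4903
Short position value = −(long value) = HK$53.49

HK$53.49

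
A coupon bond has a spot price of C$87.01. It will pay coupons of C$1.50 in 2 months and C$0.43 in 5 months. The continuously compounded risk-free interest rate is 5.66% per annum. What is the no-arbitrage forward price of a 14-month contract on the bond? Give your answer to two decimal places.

C$90.91

PV(coupons) I = 1.50·e^(−0.0566·2/12) + 0.43·e^(−0.0566·5/12)
I = 1.4859 + 0.4200 = 1.9059
F = (S − I)·e^(rT) = (87.01 − 1.9059) · e^(0.0566·14/12)
= 85.1041 · e^0.066033 = 85.1041 × 1.068262 = C$90.91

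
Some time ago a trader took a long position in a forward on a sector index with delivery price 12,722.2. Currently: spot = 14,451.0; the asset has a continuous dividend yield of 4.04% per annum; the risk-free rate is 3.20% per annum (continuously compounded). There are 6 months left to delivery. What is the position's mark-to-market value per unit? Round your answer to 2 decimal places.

1641.75

Current fair forward for the remaining 6 months: F = S·e^((r − q)·T), (r − q) = 0.0320 − 0.0404 = -0.0084
F = 14451.0 · e^(-0.0084 × 6/12) = 14451.0 × 0.99580881 = 14390.4331
Value of long forward = (F − K)·e^(−rT) = (14390.4331 − 12722.2) · e^(−0.0320·6/12)
= 1668.2331 × 0.98412732 = 1641.75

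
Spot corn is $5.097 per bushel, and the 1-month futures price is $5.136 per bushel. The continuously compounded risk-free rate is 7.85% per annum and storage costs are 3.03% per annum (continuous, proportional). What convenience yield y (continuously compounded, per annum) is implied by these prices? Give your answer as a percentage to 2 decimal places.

F = S·e^((r+u−y)T) ⇒ (r+u−y) = ln(F/S)/T
ln(5.136/5.097) = 0.007622; /T ⇒ 0.091464
y = r + u − ln(F/S)/T = 0.0785 + 0.0303 − 0.091464 = 0.017336
y = 1.73%

1.73%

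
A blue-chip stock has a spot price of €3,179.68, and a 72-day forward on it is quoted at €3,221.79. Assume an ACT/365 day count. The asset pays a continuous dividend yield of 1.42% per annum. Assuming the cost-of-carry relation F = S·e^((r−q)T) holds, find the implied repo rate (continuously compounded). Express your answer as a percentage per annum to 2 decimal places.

From F = S·e^((r−q)T): (r − q) = ln(F/S)/T
ln(3221.79/3179.68) = ln(1.013243) = 0.013156
(r − q) = 0.013156 / (72/365) = 0.066694
r = ln(F/S)/T + q = 0.066694 + 0.0142 = 0.080894
r = 8.09%

8.09%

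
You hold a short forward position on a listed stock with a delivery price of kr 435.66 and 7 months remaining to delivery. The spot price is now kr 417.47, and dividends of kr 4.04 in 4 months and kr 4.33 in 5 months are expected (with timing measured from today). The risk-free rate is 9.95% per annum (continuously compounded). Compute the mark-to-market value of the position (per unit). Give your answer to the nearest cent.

PV(remaining dividends) I = 4.04·e^(−0.0995·4/12) + 4.33·e^(−0.0995·5/12) = 8.0624
Current forward F = (S − I)·e^(rT) = (417.47 − 8.0624)·e^(0.0995·7/12) = 409.4076 × 1.059759 = 433.8734
Value (long) = (F − K)·e^(−rT) = (433.8734 − 435.66) × 0.943611 = -1.6859
Short position value = −(long value) = kr 1.69

kr 1.69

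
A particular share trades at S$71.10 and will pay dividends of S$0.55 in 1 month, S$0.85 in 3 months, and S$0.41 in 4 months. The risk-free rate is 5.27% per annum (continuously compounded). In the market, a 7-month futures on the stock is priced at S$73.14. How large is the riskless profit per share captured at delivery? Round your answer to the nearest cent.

PV(dividends) I = 0.55·e^(−0.0527·1/12) + 0.85·e^(−0.0527·3/12) + 0.41·e^(−0.0527·4/12) = 1.7893
Fair futures F* = (S − I)·e^(rT) = (71.10 − 1.7893)·e^0.030742 = 69.3107 × 1.031219 = 71.4745
Market S$73.14 > fair 71.4745: forward overpriced → cash-and-carry (borrow at r, buy the stock and collect the dividends, short the forward).
Profit at T = |F_mkt − F*| = |73.14 − 71.4745| = S$1.67 per share

S$1.67 per share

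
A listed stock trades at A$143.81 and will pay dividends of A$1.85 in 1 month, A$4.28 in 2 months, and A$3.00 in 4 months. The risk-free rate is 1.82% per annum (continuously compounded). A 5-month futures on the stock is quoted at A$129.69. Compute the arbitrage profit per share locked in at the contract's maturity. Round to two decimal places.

PV(dividends) I = 1.85·e^(−0.0182·1/12) + 4.28·e^(−0.0182·2/12) + 3.00·e^(−0.0182·4/12) = 9.0961
Fair futures F* = (S − I)·e^(rT) = (143.81 − 9.0961)·e^0.007583 = 134.7139 × 1.007612 = 135.7393
Market A$129.69 < fair 135.7393: forward underpriced → reverse cash-and-carry (short the stock, invest proceeds at r, pay the dividends, go long the forward).
Profit at T = |F_mkt − F*| = |129.69 − 135.7393| = A$6.05 per share

A$6.05 per share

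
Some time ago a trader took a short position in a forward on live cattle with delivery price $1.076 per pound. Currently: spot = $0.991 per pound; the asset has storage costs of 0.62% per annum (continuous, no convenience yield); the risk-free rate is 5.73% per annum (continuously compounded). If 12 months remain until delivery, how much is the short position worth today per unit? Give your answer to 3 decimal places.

$0.019 per pound

Current fair forward for the remaining 12 months: F = S·e^((r + u)·T), (r + u) = 0.0573 + 0.0062 = 0.0635
F = 0.991 · e^(0.0635 × 12/12) = 0.991 × 1.065559 = 1.0560
Value of long forward = (F − K)·e^(−rT) = (1.0560 − 1.076) · e^(−0.0573·12/12)
= -0.0200 × 0.944311 = -0.019
Short position value = −(long value) = $0.019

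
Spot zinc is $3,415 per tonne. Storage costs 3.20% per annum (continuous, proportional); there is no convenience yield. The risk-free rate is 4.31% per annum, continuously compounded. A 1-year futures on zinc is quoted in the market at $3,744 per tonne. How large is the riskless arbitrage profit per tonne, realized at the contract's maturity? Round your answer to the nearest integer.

Fair futures: F* = S·e^(carry·T), with carry = (r + u) = 0.0431 + 0.0320 = 0.0751
F* = 3415 · e^(0.0751 × 1) = 3415 · e^0.075100 = 3415 × 1.077992 = $3681.3427
Market $3744 > fair $3681.3427: forward overpriced → cash-and-carry (buy spot, short the forward).
At maturity, profit = |F_mkt − F*| = |3744 − 3681.3427| = $63 per tonne

$63 per tonne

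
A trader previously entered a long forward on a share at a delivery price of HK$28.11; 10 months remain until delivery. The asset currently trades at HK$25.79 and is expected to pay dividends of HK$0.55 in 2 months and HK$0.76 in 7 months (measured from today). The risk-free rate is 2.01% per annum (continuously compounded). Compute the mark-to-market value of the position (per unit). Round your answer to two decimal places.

-HK$3.15

PV(remaining dividends) I = 0.55·e^(−0.0201·2/12) + 0.76·e^(−0.0201·7/12) = 1.2993
Current forward F = (S − I)·e^(rT) = (25.79 − 1.2993)·e^(0.0201·10/12) = 24.4907 × 1.016891 = 24.9044
Value (long) = (F − K)·e^(−rT) = (24.9044 − 28.11) × 0.983390 = -3.1524
Value = -HK$3.15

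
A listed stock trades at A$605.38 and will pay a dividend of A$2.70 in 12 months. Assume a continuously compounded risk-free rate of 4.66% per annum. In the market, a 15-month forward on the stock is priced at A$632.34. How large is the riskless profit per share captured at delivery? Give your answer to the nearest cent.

A$6.62 per share

PV(dividends) I = 2.70·e^(−0.0466·12/12) = 2.5771
Fair forward F* = (S − I)·e^(rT) = (605.38 − 2.5771)·e^0.058250 = 602.8029 × 1.059980 = 638.9590
Market A$632.34 < fair 638.9590: forward underpriced → reverse cash-and-carry (short the stock, invest proceeds at r, pay the dividends, go long the forward).
Profit at T = |F_mkt − F*| = |632.34 − 638.9590| = A$6.62 per share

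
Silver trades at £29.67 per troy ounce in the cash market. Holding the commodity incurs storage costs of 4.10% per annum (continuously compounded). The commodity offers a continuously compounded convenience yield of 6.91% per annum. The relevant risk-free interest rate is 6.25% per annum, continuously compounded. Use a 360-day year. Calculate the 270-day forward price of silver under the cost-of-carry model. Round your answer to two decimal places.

Net carry = r + u − y = 0.0625 + 0.0410 − 0.0691 = 0.0344
F = S·e^((r+u−y)T) = 29.67 · e^(0.0344 × 270/360) = 29.67 · e^0.025800
= 29.67 × 1.026136 = £30.45 per troy ounce

£30.45 per troy ounce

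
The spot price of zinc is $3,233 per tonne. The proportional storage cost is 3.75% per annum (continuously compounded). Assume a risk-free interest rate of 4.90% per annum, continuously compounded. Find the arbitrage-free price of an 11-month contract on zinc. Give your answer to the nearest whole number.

Net carry = r + u − y = 0.0490 + 0.0375 − 0.0000 = 0.0865
F = S·e^((r+u−y)T) = 3233 · e^(0.0865 × 11/12) = 3233 · e^0.079292
= 3233 × 1.082520 = $3,500 per tonne

$3,500 per tonne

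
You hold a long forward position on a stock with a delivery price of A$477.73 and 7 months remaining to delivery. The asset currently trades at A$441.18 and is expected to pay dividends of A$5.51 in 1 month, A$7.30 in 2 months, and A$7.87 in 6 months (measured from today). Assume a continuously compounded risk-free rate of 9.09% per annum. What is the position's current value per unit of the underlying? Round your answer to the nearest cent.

-A$32.06

PV(remaining dividends) I = 5.51·e^(−0.0909·1/12) + 7.30·e^(−0.0909·2/12) + 7.87·e^(−0.0909·6/12) = 20.1790
Current forward F = (S − I)·e^(rT) = (441.18 − 20.1790)·e^(0.0909·7/12) = 421.0010 × 1.054456 = 443.9270
Value (long) = (F − K)·e^(−rT) = (443.9270 − 477.73) × 0.948356 = -32.0573
Value = -A$32.06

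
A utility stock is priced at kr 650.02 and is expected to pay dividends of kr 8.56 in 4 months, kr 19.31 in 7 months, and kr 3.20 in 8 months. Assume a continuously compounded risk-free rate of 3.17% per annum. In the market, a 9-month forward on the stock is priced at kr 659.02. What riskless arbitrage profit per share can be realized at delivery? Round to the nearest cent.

kr 24.66 per share

PV(dividends) I = 8.56·e^(−0.0317·4/12) + 19.31·e^(−0.0317·7/12) + 3.20·e^(−0.0317·8/12) = 30.5593
Fair forward F* = (S − I)·e^(rT) = (650.02 − 30.5593)·e^0.023775 = 619.4607 × 1.024060 = 634.3649
Market kr 659.02 > fair 634.3649: forward overpriced → cash-and-carry (borrow at r, buy the stock and collect the dividends, short the forward).
Profit at T = |F_mkt − F*| = |659.02 − 634.3649| = kr 24.66 per share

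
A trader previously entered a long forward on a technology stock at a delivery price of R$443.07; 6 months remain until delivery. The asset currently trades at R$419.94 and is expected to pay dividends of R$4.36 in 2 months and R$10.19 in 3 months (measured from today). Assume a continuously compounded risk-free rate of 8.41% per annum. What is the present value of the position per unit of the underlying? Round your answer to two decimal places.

PV(remaining dividends) I = 4.36·e^(−0.0841·2/12) + 10.19·e^(−0.0841·3/12) = 14.2773
Current forward F = (S − I)·e^(rT) = (419.94 − 14.2773)·e^(0.0841·6/12) = 405.6627 × 1.042947 = 423.0847
Value (long) = (F − K)·e^(−rT) = (423.0847 − 443.07) × 0.958822 = -19.1623
Value = -R$19.16

-R$19.16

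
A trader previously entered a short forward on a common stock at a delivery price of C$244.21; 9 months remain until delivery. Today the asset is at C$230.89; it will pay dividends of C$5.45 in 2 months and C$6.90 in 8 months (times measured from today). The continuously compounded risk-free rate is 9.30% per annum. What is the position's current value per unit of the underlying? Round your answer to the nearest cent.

PV(remaining dividends) I = 5.45·e^(−0.0930·2/12) + 6.90·e^(−0.0930·8/12) = 11.8514
Current forward F = (S − I)·e^(rT) = (230.89 − 11.8514)·e^(0.0930·9/12) = 219.0386 × 1.072240 = 234.8619
Value (long) = (F − K)·e^(−rT) = (234.8619 − 244.21) × 0.932627 = -8.7183
Short position value = −(long value) = C$8.72

C$8.72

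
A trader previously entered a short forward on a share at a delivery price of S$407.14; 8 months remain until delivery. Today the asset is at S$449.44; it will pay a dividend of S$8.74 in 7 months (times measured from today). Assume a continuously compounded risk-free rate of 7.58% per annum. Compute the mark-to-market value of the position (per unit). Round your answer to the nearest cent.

PV(remaining dividends) I = 8.74·e^(−0.0758·7/12) = 8.3620
Current forward F = (S − I)·e^(rT) = (449.44 − 8.3620)·e^(0.0758·8/12) = 441.0780 × 1.051832 = 463.9400
Value (long) = (F − K)·e^(−rT) = (463.9400 − 407.14) × 0.950722 = 54.0010
Short position value = −(long value) = -S$54.00

-S$54.00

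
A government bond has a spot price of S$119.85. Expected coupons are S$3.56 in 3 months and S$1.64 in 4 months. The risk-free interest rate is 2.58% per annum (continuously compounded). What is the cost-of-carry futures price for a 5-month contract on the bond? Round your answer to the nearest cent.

S$115.93

PV(coupons) I = 3.56·e^(−0.0258·3/12) + 1.64·e^(−0.0258·4/12)
I = 3.5371 + 1.6260 = 5.1631
F = (S − I)·e^(rT) = (119.85 − 5.1631) · e^(0.0258·5/12)
= 114.6869 · e^0.010750 = 114.6869 × 1.010808 = S$115.93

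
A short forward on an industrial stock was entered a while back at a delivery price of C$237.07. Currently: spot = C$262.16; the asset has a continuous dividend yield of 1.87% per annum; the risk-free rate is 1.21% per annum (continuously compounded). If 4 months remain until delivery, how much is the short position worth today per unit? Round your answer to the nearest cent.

Current fair forward for the remaining 4 months: F = S·e^((r − q)·T), (r − q) = 0.0121 − 0.0187 = -0.0066
F = 262.16 · e^(-0.0066 × 4/12) = 262.16 × 0.997802 = 261.5838
Value of long forward = (F − K)·e^(−rT) = (261.5838 − 237.07) · e^(−0.0121·4/12)
= 24.5138 × 0.995975 = 24.42
Short position value = −(long value) = -C$24.42

-C$24.42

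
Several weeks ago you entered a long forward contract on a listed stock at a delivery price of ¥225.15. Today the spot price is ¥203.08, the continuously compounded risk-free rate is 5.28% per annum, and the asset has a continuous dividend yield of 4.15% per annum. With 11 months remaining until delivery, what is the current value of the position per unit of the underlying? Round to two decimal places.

-¥19.01

Current fair forward for the remaining 11 months: F = S·e^((r − q)·T), (r − q) = 0.0528 − 0.0415 = 0.0113
F = 203.08 · e^(0.0113 × 11/12) = 203.08 × 1.010412 = 205.1945
Value of long forward = (F − K)·e^(−rT) = (205.1945 − 225.15) · e^(−0.0528·11/12)
= -19.9555 × 0.952753 = -19.01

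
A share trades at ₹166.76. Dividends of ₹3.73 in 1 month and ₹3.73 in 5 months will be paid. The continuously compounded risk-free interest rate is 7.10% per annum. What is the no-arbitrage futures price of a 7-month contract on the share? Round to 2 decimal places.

PV(dividends) I = 3.73·e^(−0.0710·1/12) + 3.73·e^(−0.0710·5/12)
I = 3.7080 + 3.6213 = 7.3293
F = (S − I)·e^(rT) = (166.76 − 7.3293) · e^(0.0710·7/12)
= 159.4307 · e^0.041417 = 159.4307 × 1.042287 = ₹166.17

₹166.17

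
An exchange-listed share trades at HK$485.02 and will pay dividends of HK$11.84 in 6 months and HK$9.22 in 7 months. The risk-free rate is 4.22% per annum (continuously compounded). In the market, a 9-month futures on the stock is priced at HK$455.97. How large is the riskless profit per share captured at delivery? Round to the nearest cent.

PV(dividends) I = 11.84·e^(−0.0422·6/12) + 9.22·e^(−0.0422·7/12) = 20.5886
Fair futures F* = (S − I)·e^(rT) = (485.02 − 20.5886)·e^0.031650 = 464.4314 × 1.032156 = 479.3657
Market HK$455.97 < fair 479.3657: forward underpriced → reverse cash-and-carry (short the stock, invest proceeds at r, pay the dividends, go long the forward).
Profit at T = |F_mkt − F*| = |455.97 − 479.3657| = HK$23.40 per share

HK$23.40 per share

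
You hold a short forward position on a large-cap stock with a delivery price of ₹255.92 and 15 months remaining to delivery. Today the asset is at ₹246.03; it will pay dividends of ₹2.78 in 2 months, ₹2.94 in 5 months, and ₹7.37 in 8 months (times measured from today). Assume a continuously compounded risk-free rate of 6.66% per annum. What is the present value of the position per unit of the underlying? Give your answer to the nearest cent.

₹2.11

PV(remaining dividends) I = 2.78·e^(−0.0666·2/12) + 2.94·e^(−0.0666·5/12) + 7.37·e^(−0.0666·8/12) = 12.6588
Current forward F = (S − I)·e^(rT) = (246.03 − 12.6588)·e^(0.0666·15/12) = 233.3712 × 1.086813 = 253.6309
Value (long) = (F − K)·e^(−rT) = (253.6309 − 255.92) × 0.920121 = -2.1062
Short position value = −(long value) = ₹2.11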